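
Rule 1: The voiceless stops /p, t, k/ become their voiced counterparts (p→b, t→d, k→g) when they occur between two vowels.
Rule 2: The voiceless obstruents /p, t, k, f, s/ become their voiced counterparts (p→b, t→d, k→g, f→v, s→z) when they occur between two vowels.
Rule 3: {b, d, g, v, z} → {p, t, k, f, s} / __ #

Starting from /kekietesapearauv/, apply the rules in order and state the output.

Rule 1 (intervocalic voicing): /k/ is a voiceless stop between vowels /e/ and /i/, so it voices to [g]. /t/ is a voiceless stop between vowels /e/ and /e/, so it voices to [d]. /p/ is a voiceless stop between vowels /a/ and /e/, so it voices to [b]. /kekietesapearauv/ → kegiedesabearauv.
Rule 2 (intervocalic voicing): /s/ is a voiceless obstruent between vowels /e/ and /a/, so it voices to [z]. /kegiedesabearauv/ → kegiedezabearauv.
Rule 3 (final devoicing): /v/ is a voiced obstruent in word-final position, so it devoices to [f]. /kegiedezabearauv/ → kegiedezabearauf.

kegiedezabearauf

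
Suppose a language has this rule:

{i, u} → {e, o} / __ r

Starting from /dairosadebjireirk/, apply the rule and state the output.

daerosadebjereerk

/i/ is a high vowel immediately before /r/, so it lowers to [e].
/i/ is a high vowel immediately before /r/, so it lowers to [e].
/i/ is a high vowel immediately before /r/, so it lowers to [e].
Surface form: [daerosadebjereerk].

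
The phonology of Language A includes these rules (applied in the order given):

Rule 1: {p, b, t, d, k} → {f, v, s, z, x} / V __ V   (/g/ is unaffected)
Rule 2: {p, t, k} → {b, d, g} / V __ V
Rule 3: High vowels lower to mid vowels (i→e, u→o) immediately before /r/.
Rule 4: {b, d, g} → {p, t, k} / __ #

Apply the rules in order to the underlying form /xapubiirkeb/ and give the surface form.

xafuvierkep

Rule 1 (intervocalic spirantization): /p/ is a stop between vowels /a/ and /u/, so it spirantizes to the fricative [f]. /b/ is a stop between vowels /u/ and /i/, so it spirantizes to the fricative [v]. /xapubiirkeb/ → xafuviirkeb.
Rule 2 (intervocalic voicing): no segment meets the environment; /xafuviirkeb/ is unchanged.
Rule 3 (pre-rhotic lowering): /i/ is a high vowel immediately before /r/, so it lowers to [e]. /xafuviirkeb/ → xafuvierkeb.
Rule 4 (final devoicing): /b/ is a voiced stop in word-final position, so it devoices to [p]. /xafuvierkeb/ → xafuvierkep.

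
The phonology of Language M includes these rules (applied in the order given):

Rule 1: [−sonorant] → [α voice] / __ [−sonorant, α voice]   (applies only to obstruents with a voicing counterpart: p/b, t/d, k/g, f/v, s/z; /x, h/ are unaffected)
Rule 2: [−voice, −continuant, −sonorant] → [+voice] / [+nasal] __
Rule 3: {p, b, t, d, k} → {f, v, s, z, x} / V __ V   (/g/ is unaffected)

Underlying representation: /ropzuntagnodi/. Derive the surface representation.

robzundagnozi

Rule 1 (regressive voicing assimilation): /p/ precedes the voiced obstruent /z/, so it voices to [b] by assimilation. /ropzuntagnodi/ → robzuntagnodi.
Rule 2 (post-nasal voicing): /t/ is a voiceless stop immediately after the nasal /n/, so it voices to [d]. /robzuntagnodi/ → robzundagnodi.
Rule 3 (intervocalic spirantization): /d/ is a stop between vowels /o/ and /i/, so it spirantizes to the fricative [z]. /robzundagnodi/ → robzundagnozi.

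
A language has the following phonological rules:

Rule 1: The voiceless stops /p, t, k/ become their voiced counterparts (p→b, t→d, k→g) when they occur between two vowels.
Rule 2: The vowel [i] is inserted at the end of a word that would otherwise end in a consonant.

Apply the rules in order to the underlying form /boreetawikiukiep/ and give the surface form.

boreedawigiugiepi

Rule 1 (intervocalic voicing): /t/ is a voiceless stop between vowels /e/ and /a/, so it voices to [d]. /k/ is a voiceless stop between vowels /i/ and /i/, so it voices to [g]. /k/ is a voiceless stop between vowels /u/ and /i/, so it voices to [g]. /boreetawikiukiep/ → boreedawigiugiep.
Rule 2 (final i-epenthesis): the form ends in the consonant /p/, so [i] is inserted word-finally. /boreedawigiugiep/ → boreedawigiugiepi.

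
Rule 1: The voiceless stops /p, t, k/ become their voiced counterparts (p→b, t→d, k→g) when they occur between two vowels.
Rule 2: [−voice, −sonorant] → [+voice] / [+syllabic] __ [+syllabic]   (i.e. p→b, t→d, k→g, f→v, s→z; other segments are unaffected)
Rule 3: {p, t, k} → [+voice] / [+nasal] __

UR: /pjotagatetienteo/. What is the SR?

Rule 1 (intervocalic voicing): /t/ is a voiceless stop between vowels /o/ and /a/, so it voices to [d]. /t/ is a voiceless stop between vowels /a/ and /e/, so it voices to [d]. /t/ is a voiceless stop between vowels /e/ and /i/, so it voices to [d]. /pjotagatetienteo/ → pjodagadedienteo.
Rule 2 (intervocalic voicing): no segment meets the environment; /pjodagadedienteo/ is unchanged.
Rule 3 (post-nasal voicing): /t/ is a voiceless stop immediately after the nasal /n/, so it voices to [d]. /pjodagadedienteo/ → pjodagadediendeo.

pjodagadediendeo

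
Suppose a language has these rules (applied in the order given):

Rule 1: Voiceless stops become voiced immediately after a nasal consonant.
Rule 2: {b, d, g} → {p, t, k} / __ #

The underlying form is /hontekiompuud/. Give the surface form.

hondekiombuut

Rule 1 (post-nasal voicing): /t/ is a voiceless stop immediately after the nasal /n/, so it voices to [d]. /p/ is a voiceless stop immediately after the nasal /m/, so it voices to [b]. /hontekiompuud/ → hondekiombuud.
Rule 2 (final devoicing): /d/ is a voiced stop in word-final position, so it devoices to [t]. /hondekiombuud/ → hondekiombuut.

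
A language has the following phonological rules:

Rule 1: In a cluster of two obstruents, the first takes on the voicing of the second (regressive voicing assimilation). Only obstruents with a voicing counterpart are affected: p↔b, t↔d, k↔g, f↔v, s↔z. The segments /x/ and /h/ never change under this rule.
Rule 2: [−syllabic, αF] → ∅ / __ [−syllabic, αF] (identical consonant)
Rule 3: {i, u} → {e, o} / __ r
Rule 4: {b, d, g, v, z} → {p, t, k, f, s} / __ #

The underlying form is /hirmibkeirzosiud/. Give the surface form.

hermipkeerzosiut

Rule 1 (regressive voicing assimilation): /b/ precedes the voiceless obstruent /k/, so it devoices to [p] by assimilation. /hirmibkeirzosiud/ → hirmipkeirzosiud.
Rule 2 (degemination): no segment meets the environment; /hirmipkeirzosiud/ is unchanged.
Rule 3 (pre-rhotic lowering): /i/ is a high vowel immediately before /r/, so it lowers to [e]. /i/ is a high vowel immediately before /r/, so it lowers to [e]. /hirmipkeirzosiud/ → hermipkeerzosiud.
Rule 4 (final devoicing): /d/ is a voiced obstruent in word-final position, so it devoices to [t]. /hermipkeerzosiud/ → hermipkeerzosiut.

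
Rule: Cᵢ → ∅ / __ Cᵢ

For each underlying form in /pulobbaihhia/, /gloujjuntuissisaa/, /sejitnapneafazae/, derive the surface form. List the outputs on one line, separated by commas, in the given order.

/pulobbaihhia/: /bb/ is a geminate; the first /b/ deletes. /hh/ is a geminate; the first /h/ deletes. → [pulobaihia].
/gloujjuntuissisaa/: /jj/ is a geminate; the first /j/ deletes. /ss/ is a geminate; the first /s/ deletes. → [gloujuntuisisaa].
/sejitnapneafazae/: the rule's environment is not met; surfaces unchanged as [sejitnapneafazae].

pulobaihia, gloujuntuisisaa, sejitnapneafazae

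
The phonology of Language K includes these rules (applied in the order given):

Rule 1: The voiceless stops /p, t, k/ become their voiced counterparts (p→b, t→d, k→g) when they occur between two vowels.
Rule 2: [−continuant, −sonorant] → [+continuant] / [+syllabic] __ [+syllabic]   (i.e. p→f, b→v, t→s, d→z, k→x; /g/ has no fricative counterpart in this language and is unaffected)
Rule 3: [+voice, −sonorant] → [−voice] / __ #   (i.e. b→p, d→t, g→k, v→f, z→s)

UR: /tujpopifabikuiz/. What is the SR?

Rule 1 (intervocalic voicing): /p/ is a voiceless stop between vowels /o/ and /i/, so it voices to [b]. /k/ is a voiceless stop between vowels /i/ and /u/, so it voices to [g]. /tujpopifabikuiz/ → tujpobifabiguiz.
Rule 2 (intervocalic spirantization): /b/ is a stop between vowels /o/ and /i/, so it spirantizes to the fricative [v]. /b/ is a stop between vowels /a/ and /i/, so it spirantizes to the fricative [v]. /tujpobifabiguiz/ → tujpovifaviguiz.
Rule 3 (final devoicing): /z/ is a voiced obstruent in word-final position, so it devoices to [s]. /tujpovifaviguiz/ → tujpovifaviguis.

tujpovifaviguis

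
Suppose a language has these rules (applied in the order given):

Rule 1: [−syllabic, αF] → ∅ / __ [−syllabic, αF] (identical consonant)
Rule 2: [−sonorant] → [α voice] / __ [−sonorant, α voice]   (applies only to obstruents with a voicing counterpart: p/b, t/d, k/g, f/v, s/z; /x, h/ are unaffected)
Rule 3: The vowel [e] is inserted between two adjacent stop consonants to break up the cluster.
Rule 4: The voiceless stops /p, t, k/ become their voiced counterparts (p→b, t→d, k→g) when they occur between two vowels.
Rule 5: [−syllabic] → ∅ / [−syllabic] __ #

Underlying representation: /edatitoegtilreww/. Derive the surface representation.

Rule 1 (degemination): /ww/ is a geminate; the first /w/ deletes. /edatitoegtilreww/ → edatitoegtilrew.
Rule 2 (regressive voicing assimilation): /g/ precedes the voiceless obstruent /t/, so it devoices to [k] by assimilation. /edatitoegtilrew/ → edatitoektilrew.
Rule 3 (stop-cluster e-epenthesis): /k/ and /t/ form a stop–stop cluster, so [e] is inserted between them. /edatitoektilrew/ → edatitoeketilrew.
Rule 4 (intervocalic voicing): /t/ is a voiceless stop between vowels /a/ and /i/, so it voices to [d]. /t/ is a voiceless stop between vowels /i/ and /o/, so it voices to [d]. /k/ is a voiceless stop between vowels /e/ and /e/, so it voices to [g]. /t/ is a voiceless stop between vowels /e/ and /i/, so it voices to [d]. /edatitoeketilrew/ → edadidoegedilrew.
Rule 5 (final cluster simplification): no segment meets the environment; /edadidoegedilrew/ is unchanged.

edadidoegedilrew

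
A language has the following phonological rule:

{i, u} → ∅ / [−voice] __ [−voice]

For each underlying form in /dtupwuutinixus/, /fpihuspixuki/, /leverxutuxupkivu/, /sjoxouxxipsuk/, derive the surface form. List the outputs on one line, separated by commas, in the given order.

dtpwuutinixs, fphspxki, leverxtxpkivu, sjoxouxxpsk

/dtupwuutinixus/: /u/ is a high vowel flanked by voiceless consonants /t/ and /p/, so it deletes. /u/ is a high vowel flanked by voiceless consonants /x/ and /s/, so it deletes. → [dtpwuutinixs].
/fpihuspixuki/: /i/ is a high vowel flanked by voiceless consonants /p/ and /h/, so it deletes. /u/ is a high vowel flanked by voiceless consonants /h/ and /s/, so it deletes. /i/ is a high vowel flanked by voiceless consonants /p/ and /x/, so it deletes. /u/ is a high vowel flanked by voiceless consonants /x/ and /k/, so it deletes. → [fphspxki].
/leverxutuxupkivu/: /u/ is a high vowel flanked by voiceless consonants /x/ and /t/, so it deletes. /u/ is a high vowel flanked by voiceless consonants /t/ and /x/, so it deletes. /u/ is a high vowel flanked by voiceless consonants /x/ and /p/, so it deletes. → [leverxtxpkivu].
/sjoxouxxipsuk/: /i/ is a high vowel flanked by voiceless consonants /x/ and /p/, so it deletes. /u/ is a high vowel flanked by voiceless consonants /s/ and /k/, so it deletes. → [sjoxouxxpsk].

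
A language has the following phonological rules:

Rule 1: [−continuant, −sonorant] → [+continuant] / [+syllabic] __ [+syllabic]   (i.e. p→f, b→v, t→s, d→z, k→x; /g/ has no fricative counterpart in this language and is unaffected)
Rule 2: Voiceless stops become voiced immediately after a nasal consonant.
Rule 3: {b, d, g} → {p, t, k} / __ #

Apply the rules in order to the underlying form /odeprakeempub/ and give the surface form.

Rule 1 (intervocalic spirantization): /d/ is a stop between vowels /o/ and /e/, so it spirantizes to the fricative [z]. /k/ is a stop between vowels /a/ and /e/, so it spirantizes to the fricative [x]. /odeprakeempub/ → ozepraxeempub.
Rule 2 (post-nasal voicing): /p/ is a voiceless stop immediately after the nasal /m/, so it voices to [b]. /ozepraxeempub/ → ozepraxeembub.
Rule 3 (final devoicing): /b/ is a voiced stop in word-final position, so it devoices to [p]. /ozepraxeembub/ → ozepraxeembup.

ozepraxeembup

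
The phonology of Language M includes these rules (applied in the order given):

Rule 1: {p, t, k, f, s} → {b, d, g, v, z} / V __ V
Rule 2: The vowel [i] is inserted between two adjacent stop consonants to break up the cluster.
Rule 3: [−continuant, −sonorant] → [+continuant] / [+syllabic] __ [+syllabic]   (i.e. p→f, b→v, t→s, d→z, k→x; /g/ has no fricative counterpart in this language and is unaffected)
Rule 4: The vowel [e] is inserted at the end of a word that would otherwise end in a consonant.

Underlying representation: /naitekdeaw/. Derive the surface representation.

naizexizeawe

Rule 1 (intervocalic voicing): /t/ is a voiceless obstruent between vowels /i/ and /e/, so it voices to [d]. /naitekdeaw/ → naidekdeaw.
Rule 2 (stop-cluster i-epenthesis): /k/ and /d/ form a stop–stop cluster, so [i] is inserted between them. /naidekdeaw/ → naidekideaw.
Rule 3 (intervocalic spirantization): /d/ is a stop between vowels /i/ and /e/, so it spirantizes to the fricative [z]. /k/ is a stop between vowels /e/ and /i/, so it spirantizes to the fricative [x]. /d/ is a stop between vowels /i/ and /e/, so it spirantizes to the fricative [z]. /naidekideaw/ → naizexizeaw.
Rule 4 (final e-epenthesis): the form ends in the consonant /w/, so [e] is inserted word-finally. /naizexizeaw/ → naizexizeawe.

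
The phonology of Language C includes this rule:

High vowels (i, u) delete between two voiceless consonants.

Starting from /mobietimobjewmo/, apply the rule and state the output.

No segment of /mobietimobjewmo/ meets the structural description of the rule, so the form surfaces unchanged.

mobietimobjewmo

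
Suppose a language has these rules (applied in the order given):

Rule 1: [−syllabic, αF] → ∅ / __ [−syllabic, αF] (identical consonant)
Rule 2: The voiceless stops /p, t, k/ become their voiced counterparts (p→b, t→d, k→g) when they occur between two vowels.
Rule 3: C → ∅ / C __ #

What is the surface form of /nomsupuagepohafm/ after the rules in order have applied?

Rule 1 (degemination): no segment meets the environment; /nomsupuagepohafm/ is unchanged.
Rule 2 (intervocalic voicing): /p/ is a voiceless stop between vowels /u/ and /u/, so it voices to [b]. /p/ is a voiceless stop between vowels /e/ and /o/, so it voices to [b]. /nomsupuagepohafm/ → nomsubuagebohafm.
Rule 3 (final cluster simplification): /m/ is the second consonant of a word-final cluster /fm/, so it deletes. /nomsubuagebohafm/ → nomsubuagebohaf.

nomsubuagebohaf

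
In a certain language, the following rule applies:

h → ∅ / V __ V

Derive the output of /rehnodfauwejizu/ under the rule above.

rehnodfauwejizu

No segment of /rehnodfauwejizu/ meets the structural description of the rule, so the form surfaces unchanged.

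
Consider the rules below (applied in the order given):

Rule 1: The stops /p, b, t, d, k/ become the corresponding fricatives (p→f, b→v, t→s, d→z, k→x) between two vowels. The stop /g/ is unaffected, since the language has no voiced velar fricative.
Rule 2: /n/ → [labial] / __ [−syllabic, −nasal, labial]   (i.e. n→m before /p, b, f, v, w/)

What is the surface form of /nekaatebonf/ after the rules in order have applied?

Rule 1 (intervocalic spirantization): /k/ is a stop between vowels /e/ and /a/, so it spirantizes to the fricative [x]. /t/ is a stop between vowels /a/ and /e/, so it spirantizes to the fricative [s]. /b/ is a stop between vowels /e/ and /o/, so it spirantizes to the fricative [v]. /nekaatebonf/ → nexaasevonf.
Rule 2 (nasal place assimilation): /n/ precedes the labial consonant /f/, so it assimilates in place to [m]. /nexaasevonf/ → nexaasevomf.

nexaasevomf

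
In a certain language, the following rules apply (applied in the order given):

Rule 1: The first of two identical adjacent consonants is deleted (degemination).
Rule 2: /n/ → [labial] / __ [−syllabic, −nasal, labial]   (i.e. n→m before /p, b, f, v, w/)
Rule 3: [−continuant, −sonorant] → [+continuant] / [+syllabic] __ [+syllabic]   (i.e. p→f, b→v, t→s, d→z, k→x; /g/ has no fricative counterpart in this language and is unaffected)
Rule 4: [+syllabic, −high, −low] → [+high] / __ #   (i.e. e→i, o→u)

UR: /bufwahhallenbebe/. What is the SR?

bufwahalembevi

Rule 1 (degemination): /hh/ is a geminate; the first /h/ deletes. /ll/ is a geminate; the first /l/ deletes. /bufwahhallenbebe/ → bufwahalenbebe.
Rule 2 (nasal place assimilation): /n/ precedes the labial consonant /b/, so it assimilates in place to [m]. /bufwahalenbebe/ → bufwahalembebe.
Rule 3 (intervocalic spirantization): /b/ is a stop between vowels /e/ and /e/, so it spirantizes to the fricative [v]. /bufwahalembebe/ → bufwahalembeve.
Rule 4 (final vowel raising): /e/ is a mid vowel in word-final position, so it raises to [i]. /bufwahalembeve/ → bufwahalembevi.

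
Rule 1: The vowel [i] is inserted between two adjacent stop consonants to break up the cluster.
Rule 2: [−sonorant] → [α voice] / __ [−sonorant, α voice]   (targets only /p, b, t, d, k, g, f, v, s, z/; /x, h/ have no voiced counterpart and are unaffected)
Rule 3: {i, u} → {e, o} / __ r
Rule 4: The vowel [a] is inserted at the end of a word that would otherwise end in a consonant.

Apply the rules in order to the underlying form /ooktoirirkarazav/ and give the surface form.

Rule 1 (stop-cluster i-epenthesis): /k/ and /t/ form a stop–stop cluster, so [i] is inserted between them. /ooktoirirkarazav/ → ookitoirirkarazav.
Rule 2 (regressive voicing assimilation): no segment meets the environment; /ookitoirirkarazav/ is unchanged.
Rule 3 (pre-rhotic lowering): /i/ is a high vowel immediately before /r/, so it lowers to [e]. /i/ is a high vowel immediately before /r/, so it lowers to [e]. /ookitoirirkarazav/ → ookitoererkarazav.
Rule 4 (final a-epenthesis): the form ends in the consonant /v/, so [a] is inserted word-finally. /ookitoererkarazav/ → ookitoererkarazava.

ookitoererkarazava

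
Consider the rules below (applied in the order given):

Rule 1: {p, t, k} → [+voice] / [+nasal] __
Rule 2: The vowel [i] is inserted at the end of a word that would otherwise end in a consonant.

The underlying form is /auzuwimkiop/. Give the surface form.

auzuwimgiopi

Rule 1 (post-nasal voicing): /k/ is a voiceless stop immediately after the nasal /m/, so it voices to [g]. /auzuwimkiop/ → auzuwimgiop.
Rule 2 (final i-epenthesis): the form ends in the consonant /p/, so [i] is inserted word-finally. /auzuwimgiop/ → auzuwimgiopi.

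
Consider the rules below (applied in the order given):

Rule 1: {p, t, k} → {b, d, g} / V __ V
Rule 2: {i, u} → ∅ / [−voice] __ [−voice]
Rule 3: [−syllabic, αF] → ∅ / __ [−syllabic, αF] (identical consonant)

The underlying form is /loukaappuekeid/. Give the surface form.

Rule 1 (intervocalic voicing): /k/ is a voiceless stop between vowels /u/ and /a/, so it voices to [g]. /k/ is a voiceless stop between vowels /e/ and /e/, so it voices to [g]. /loukaappuekeid/ → lougaappuegeid.
Rule 2 (high vowel syncope): no segment meets the environment; /lougaappuegeid/ is unchanged.
Rule 3 (degemination): /pp/ is a geminate; the first /p/ deletes. /lougaappuegeid/ → lougaapuegeid.

lougaapuegeid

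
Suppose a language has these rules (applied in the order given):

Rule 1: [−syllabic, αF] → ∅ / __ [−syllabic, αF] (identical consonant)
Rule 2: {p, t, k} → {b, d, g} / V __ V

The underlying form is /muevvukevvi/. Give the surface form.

muevugevi

Rule 1 (degemination): /vv/ is a geminate; the first /v/ deletes. /vv/ is a geminate; the first /v/ deletes. /muevvukevvi/ → muevukevi.
Rule 2 (intervocalic voicing): /k/ is a voiceless stop between vowels /u/ and /e/, so it voices to [g]. /muevukevi/ → muevugevi.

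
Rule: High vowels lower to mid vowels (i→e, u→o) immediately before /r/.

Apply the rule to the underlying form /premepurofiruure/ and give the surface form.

Scanning /premepurofiruure/: /u/ is a high vowel immediately before /r/, so it lowers to [o]; /i/ is a high vowel immediately before /r/, so it lowers to [e]; /u/ at position 13 is not in the conditioning environment; /u/ is a high vowel immediately before /r/, so it lowers to [o].
Result: [premeporoferuore].

premeporoferuore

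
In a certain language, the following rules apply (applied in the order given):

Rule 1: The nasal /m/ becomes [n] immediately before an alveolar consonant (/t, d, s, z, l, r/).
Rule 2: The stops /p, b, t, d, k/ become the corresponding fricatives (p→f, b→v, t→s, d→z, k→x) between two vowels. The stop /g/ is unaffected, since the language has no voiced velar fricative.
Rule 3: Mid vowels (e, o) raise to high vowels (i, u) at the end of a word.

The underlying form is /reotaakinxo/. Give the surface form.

Rule 1 (nasal place assimilation): no segment meets the environment; /reotaakinxo/ is unchanged.
Rule 2 (intervocalic spirantization): /t/ is a stop between vowels /o/ and /a/, so it spirantizes to the fricative [s]. /k/ is a stop between vowels /a/ and /i/, so it spirantizes to the fricative [x]. /reotaakinxo/ → reosaaxinxo.
Rule 3 (final vowel raising): /o/ is a mid vowel in word-final position, so it raises to [u]. /reosaaxinxo/ → reosaaxinxu.

reosaaxinxu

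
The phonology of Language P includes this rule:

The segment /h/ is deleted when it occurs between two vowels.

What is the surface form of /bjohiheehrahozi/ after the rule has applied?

bjoieehraozi

/h/ occurs between vowels /o/ and /i/, so it deletes.
/h/ occurs between vowels /i/ and /e/, so it deletes.
/h/ occurs between vowels /a/ and /o/, so it deletes.
Surface form: [bjoieehraozi].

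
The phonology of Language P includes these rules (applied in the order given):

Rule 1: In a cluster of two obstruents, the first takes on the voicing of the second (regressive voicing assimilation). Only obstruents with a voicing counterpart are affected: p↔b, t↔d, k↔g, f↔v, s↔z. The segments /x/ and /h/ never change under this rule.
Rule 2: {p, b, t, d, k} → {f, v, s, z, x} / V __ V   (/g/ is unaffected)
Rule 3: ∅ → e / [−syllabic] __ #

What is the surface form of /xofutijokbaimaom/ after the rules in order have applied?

xofusijogbaimaome

Rule 1 (regressive voicing assimilation): /k/ precedes the voiced obstruent /b/, so it voices to [g] by assimilation. /xofutijokbaimaom/ → xofutijogbaimaom.
Rule 2 (intervocalic spirantization): /t/ is a stop between vowels /u/ and /i/, so it spirantizes to the fricative [s]. /xofutijogbaimaom/ → xofusijogbaimaom.
Rule 3 (final e-epenthesis): the form ends in the consonant /m/, so [e] is inserted word-finally. /xofusijogbaimaom/ → xofusijogbaimaome.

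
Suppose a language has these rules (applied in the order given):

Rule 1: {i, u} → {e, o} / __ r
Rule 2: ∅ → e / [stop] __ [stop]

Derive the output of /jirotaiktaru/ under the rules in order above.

jerotaiketaru

Rule 1 (pre-rhotic lowering): /i/ is a high vowel immediately before /r/, so it lowers to [e]. /jirotaiktaru/ → jerotaiktaru.
Rule 2 (stop-cluster e-epenthesis): /k/ and /t/ form a stop–stop cluster, so [e] is inserted between them. /jerotaiktaru/ → jerotaiketaru.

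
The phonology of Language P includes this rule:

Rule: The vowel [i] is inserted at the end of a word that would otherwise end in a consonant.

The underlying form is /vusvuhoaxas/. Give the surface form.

vusvuhoaxasi

the form ends in the consonant /s/, so [i] is inserted word-finally.
Surface form: [vusvuhoaxasi].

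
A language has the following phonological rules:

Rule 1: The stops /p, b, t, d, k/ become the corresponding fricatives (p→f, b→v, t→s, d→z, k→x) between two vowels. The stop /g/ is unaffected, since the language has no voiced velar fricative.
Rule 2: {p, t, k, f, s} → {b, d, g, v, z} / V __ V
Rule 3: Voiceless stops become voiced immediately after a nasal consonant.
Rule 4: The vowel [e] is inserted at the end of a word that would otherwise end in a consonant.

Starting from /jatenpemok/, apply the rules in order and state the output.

Rule 1 (intervocalic spirantization): /t/ is a stop between vowels /a/ and /e/, so it spirantizes to the fricative [s]. /jatenpemok/ → jasenpemok.
Rule 2 (intervocalic voicing): /s/ is a voiceless obstruent between vowels /a/ and /e/, so it voices to [z]. /jasenpemok/ → jazenpemok.
Rule 3 (post-nasal voicing): /p/ is a voiceless stop immediately after the nasal /n/, so it voices to [b]. /jazenpemok/ → jazenbemok.
Rule 4 (final e-epenthesis): the form ends in the consonant /k/, so [e] is inserted word-finally. /jazenbemok/ → jazenbemoke.

jazenbemoke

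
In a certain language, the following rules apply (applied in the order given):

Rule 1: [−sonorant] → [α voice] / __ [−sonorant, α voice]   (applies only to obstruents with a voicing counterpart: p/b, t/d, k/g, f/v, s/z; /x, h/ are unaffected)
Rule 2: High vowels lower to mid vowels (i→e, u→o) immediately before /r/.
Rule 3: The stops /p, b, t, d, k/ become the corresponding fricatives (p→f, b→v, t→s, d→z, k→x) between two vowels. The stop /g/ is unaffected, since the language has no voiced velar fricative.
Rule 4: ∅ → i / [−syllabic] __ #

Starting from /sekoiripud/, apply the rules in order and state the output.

Rule 1 (regressive voicing assimilation): no segment meets the environment; /sekoiripud/ is unchanged.
Rule 2 (pre-rhotic lowering): /i/ is a high vowel immediately before /r/, so it lowers to [e]. /sekoiripud/ → sekoeripud.
Rule 3 (intervocalic spirantization): /k/ is a stop between vowels /e/ and /o/, so it spirantizes to the fricative [x]. /p/ is a stop between vowels /i/ and /u/, so it spirantizes to the fricative [f]. /sekoeripud/ → sexoerifud.
Rule 4 (final i-epenthesis): the form ends in the consonant /d/, so [i] is inserted word-finally. /sexoerifud/ → sexoerifudi.

sexoerifudi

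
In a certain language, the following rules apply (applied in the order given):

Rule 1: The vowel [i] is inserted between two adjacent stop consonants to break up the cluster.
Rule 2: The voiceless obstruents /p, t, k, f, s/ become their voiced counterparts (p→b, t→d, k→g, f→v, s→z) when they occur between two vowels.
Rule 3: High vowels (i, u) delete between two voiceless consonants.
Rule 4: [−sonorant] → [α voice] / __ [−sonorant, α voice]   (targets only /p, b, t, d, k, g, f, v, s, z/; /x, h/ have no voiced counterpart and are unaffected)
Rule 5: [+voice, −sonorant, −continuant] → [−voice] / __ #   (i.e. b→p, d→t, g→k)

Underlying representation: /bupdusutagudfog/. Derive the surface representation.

bubiduzudagutfok

Rule 1 (stop-cluster i-epenthesis): /p/ and /d/ form a stop–stop cluster, so [i] is inserted between them. /bupdusutagudfog/ → bupidusutagudfog.
Rule 2 (intervocalic voicing): /p/ is a voiceless obstruent between vowels /u/ and /i/, so it voices to [b]. /s/ is a voiceless obstruent between vowels /u/ and /u/, so it voices to [z]. /t/ is a voiceless obstruent between vowels /u/ and /a/, so it voices to [d]. /bupidusutagudfog/ → bubiduzudagudfog.
Rule 3 (high vowel syncope): no segment meets the environment; /bubiduzudagudfog/ is unchanged.
Rule 4 (regressive voicing assimilation): /d/ precedes the voiceless obstruent /f/, so it devoices to [t] by assimilation. /bubiduzudagudfog/ → bubiduzudagutfog.
Rule 5 (final devoicing): /g/ is a voiced stop in word-final position, so it devoices to [k]. /bubiduzudagutfog/ → bubiduzudagutfok.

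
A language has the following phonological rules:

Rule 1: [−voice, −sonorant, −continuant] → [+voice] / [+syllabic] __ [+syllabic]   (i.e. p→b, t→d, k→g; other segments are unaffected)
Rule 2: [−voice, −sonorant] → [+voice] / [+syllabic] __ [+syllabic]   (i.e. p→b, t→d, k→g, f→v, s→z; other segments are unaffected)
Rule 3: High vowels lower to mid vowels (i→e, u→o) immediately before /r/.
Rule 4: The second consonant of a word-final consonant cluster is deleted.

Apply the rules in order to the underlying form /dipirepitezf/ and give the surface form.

diberebidez

Rule 1 (intervocalic voicing): /p/ is a voiceless stop between vowels /i/ and /i/, so it voices to [b]. /p/ is a voiceless stop between vowels /e/ and /i/, so it voices to [b]. /t/ is a voiceless stop between vowels /i/ and /e/, so it voices to [d]. /dipirepitezf/ → dibirebidezf.
Rule 2 (intervocalic voicing): no segment meets the environment; /dibirebidezf/ is unchanged.
Rule 3 (pre-rhotic lowering): /i/ is a high vowel immediately before /r/, so it lowers to [e]. /dibirebidezf/ → diberebidezf.
Rule 4 (final cluster simplification): /f/ is the second consonant of a word-final cluster /zf/, so it deletes. /diberebidezf/ → diberebidez.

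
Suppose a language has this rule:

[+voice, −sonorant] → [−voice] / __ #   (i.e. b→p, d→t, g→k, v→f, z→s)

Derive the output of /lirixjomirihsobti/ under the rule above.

No segment of /lirixjomirihsobti/ meets the structural description of the rule, so the form surfaces unchanged.

lirixjomirihsobti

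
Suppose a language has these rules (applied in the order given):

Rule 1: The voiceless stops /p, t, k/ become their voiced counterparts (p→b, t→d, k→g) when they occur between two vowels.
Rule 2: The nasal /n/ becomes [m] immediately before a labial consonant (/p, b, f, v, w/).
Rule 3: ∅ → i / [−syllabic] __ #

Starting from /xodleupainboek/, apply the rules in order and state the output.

xodleubaimboeki

Rule 1 (intervocalic voicing): /p/ is a voiceless stop between vowels /u/ and /a/, so it voices to [b]. /xodleupainboek/ → xodleubainboek.
Rule 2 (nasal place assimilation): /n/ precedes the labial consonant /b/, so it assimilates in place to [m]. /xodleubainboek/ → xodleubaimboek.
Rule 3 (final i-epenthesis): the form ends in the consonant /k/, so [i] is inserted word-finally. /xodleubaimboek/ → xodleubaimboeki.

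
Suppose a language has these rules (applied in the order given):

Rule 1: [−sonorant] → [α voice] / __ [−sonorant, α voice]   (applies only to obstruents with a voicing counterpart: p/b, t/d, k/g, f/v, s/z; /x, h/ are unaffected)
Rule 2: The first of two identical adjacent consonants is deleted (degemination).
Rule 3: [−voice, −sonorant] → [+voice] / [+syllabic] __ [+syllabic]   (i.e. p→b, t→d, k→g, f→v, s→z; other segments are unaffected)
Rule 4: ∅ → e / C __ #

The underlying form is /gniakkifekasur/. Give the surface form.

gniagivegazure

Rule 1 (regressive voicing assimilation): no segment meets the environment; /gniakkifekasur/ is unchanged.
Rule 2 (degemination): /kk/ is a geminate; the first /k/ deletes. /gniakkifekasur/ → gniakifekasur.
Rule 3 (intervocalic voicing): /k/ is a voiceless obstruent between vowels /a/ and /i/, so it voices to [g]. /f/ is a voiceless obstruent between vowels /i/ and /e/, so it voices to [v]. /k/ is a voiceless obstruent between vowels /e/ and /a/, so it voices to [g]. /s/ is a voiceless obstruent between vowels /a/ and /u/, so it voices to [z]. /gniakifekasur/ → gniagivegazur.
Rule 4 (final e-epenthesis): the form ends in the consonant /r/, so [e] is inserted word-finally. /gniagivegazur/ → gniagivegazure.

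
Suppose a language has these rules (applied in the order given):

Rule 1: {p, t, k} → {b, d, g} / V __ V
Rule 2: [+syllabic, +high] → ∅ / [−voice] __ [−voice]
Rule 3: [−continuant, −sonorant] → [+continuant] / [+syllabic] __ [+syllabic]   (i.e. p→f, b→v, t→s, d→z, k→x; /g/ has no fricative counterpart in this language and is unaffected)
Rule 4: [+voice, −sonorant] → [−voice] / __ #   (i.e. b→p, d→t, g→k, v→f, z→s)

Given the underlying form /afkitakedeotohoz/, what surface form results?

Rule 1 (intervocalic voicing): /t/ is a voiceless stop between vowels /i/ and /a/, so it voices to [d]. /k/ is a voiceless stop between vowels /a/ and /e/, so it voices to [g]. /t/ is a voiceless stop between vowels /o/ and /o/, so it voices to [d]. /afkitakedeotohoz/ → afkidagedeodohoz.
Rule 2 (high vowel syncope): no segment meets the environment; /afkidagedeodohoz/ is unchanged.
Rule 3 (intervocalic spirantization): /d/ is a stop between vowels /i/ and /a/, so it spirantizes to the fricative [z]. /d/ is a stop between vowels /e/ and /e/, so it spirantizes to the fricative [z]. /d/ is a stop between vowels /o/ and /o/, so it spirantizes to the fricative [z]. /afkidagedeodohoz/ → afkizagezeozohoz.
Rule 4 (final devoicing): /z/ is a voiced obstruent in word-final position, so it devoices to [s]. /afkizagezeozohoz/ → afkizagezeozohos.

afkizagezeozohos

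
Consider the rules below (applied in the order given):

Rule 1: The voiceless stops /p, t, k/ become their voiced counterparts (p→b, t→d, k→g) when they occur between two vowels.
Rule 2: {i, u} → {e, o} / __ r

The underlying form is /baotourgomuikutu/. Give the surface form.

baodoorgomuigudu

Rule 1 (intervocalic voicing): /t/ is a voiceless stop between vowels /o/ and /o/, so it voices to [d]. /k/ is a voiceless stop between vowels /i/ and /u/, so it voices to [g]. /t/ is a voiceless stop between vowels /u/ and /u/, so it voices to [d]. /baotourgomuikutu/ → baodourgomuigudu.
Rule 2 (pre-rhotic lowering): /u/ is a high vowel immediately before /r/, so it lowers to [o]. /baodourgomuigudu/ → baodoorgomuigudu.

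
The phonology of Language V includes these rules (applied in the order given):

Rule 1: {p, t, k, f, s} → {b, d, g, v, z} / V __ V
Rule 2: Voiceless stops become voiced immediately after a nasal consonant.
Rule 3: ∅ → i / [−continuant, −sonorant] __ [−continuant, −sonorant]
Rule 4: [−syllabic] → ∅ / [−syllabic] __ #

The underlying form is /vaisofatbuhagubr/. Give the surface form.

Rule 1 (intervocalic voicing): /s/ is a voiceless obstruent between vowels /i/ and /o/, so it voices to [z]. /f/ is a voiceless obstruent between vowels /o/ and /a/, so it voices to [v]. /vaisofatbuhagubr/ → vaizovatbuhagubr.
Rule 2 (post-nasal voicing): no segment meets the environment; /vaizovatbuhagubr/ is unchanged.
Rule 3 (stop-cluster i-epenthesis): /t/ and /b/ form a stop–stop cluster, so [i] is inserted between them. /vaizovatbuhagubr/ → vaizovatibuhagubr.
Rule 4 (final cluster simplification): /r/ is the second consonant of a word-final cluster /br/, so it deletes. /vaizovatibuhagubr/ → vaizovatibuhagub.

vaizovatibuhagub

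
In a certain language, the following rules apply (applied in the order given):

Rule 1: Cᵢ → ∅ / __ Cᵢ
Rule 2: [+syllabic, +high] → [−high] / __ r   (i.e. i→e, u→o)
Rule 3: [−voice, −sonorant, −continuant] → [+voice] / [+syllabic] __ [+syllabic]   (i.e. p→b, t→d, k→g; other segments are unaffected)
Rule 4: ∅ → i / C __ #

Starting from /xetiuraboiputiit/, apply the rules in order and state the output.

xedioraboibudiiti

Rule 1 (degemination): no segment meets the environment; /xetiuraboiputiit/ is unchanged.
Rule 2 (pre-rhotic lowering): /u/ is a high vowel immediately before /r/, so it lowers to [o]. /xetiuraboiputiit/ → xetioraboiputiit.
Rule 3 (intervocalic voicing): /t/ is a voiceless stop between vowels /e/ and /i/, so it voices to [d]. /p/ is a voiceless stop between vowels /i/ and /u/, so it voices to [b]. /t/ is a voiceless stop between vowels /u/ and /i/, so it voices to [d]. /xetioraboiputiit/ → xedioraboibudiit.
Rule 4 (final i-epenthesis): the form ends in the consonant /t/, so [i] is inserted word-finally. /xedioraboibudiit/ → xedioraboibudiiti.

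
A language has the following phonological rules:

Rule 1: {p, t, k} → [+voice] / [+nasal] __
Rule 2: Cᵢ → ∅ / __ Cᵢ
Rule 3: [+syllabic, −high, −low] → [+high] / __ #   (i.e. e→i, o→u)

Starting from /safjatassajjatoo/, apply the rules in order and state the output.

Rule 1 (post-nasal voicing): no segment meets the environment; /safjatassajjatoo/ is unchanged.
Rule 2 (degemination): /ss/ is a geminate; the first /s/ deletes. /jj/ is a geminate; the first /j/ deletes. /safjatassajjatoo/ → safjatasajatoo.
Rule 3 (final vowel raising): /o/ is a mid vowel in word-final position, so it raises to [u]. /safjatasajatoo/ → safjatasajatou.

safjatasajatou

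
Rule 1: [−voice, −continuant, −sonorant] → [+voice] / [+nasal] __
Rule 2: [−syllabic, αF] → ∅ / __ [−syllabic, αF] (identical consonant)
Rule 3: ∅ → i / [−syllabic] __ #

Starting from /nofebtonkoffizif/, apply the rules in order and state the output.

nofebtongofizifi

Rule 1 (post-nasal voicing): /k/ is a voiceless stop immediately after the nasal /n/, so it voices to [g]. /nofebtonkoffizif/ → nofebtongoffizif.
Rule 2 (degemination): /ff/ is a geminate; the first /f/ deletes. /nofebtongoffizif/ → nofebtongofizif.
Rule 3 (final i-epenthesis): the form ends in the consonant /f/, so [i] is inserted word-finally. /nofebtongofizif/ → nofebtongofizifi.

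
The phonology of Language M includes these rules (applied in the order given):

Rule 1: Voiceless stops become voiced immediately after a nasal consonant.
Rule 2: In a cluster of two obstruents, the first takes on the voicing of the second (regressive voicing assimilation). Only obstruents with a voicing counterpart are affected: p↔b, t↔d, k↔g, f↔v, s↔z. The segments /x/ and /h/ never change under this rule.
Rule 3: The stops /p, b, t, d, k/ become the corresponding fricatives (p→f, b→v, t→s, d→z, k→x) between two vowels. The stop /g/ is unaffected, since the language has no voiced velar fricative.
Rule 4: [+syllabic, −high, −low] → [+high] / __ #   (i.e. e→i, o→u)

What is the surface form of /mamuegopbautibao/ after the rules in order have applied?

mamuegobbausivau

Rule 1 (post-nasal voicing): no segment meets the environment; /mamuegopbautibao/ is unchanged.
Rule 2 (regressive voicing assimilation): /p/ precedes the voiced obstruent /b/, so it voices to [b] by assimilation. /mamuegopbautibao/ → mamuegobbautibao.
Rule 3 (intervocalic spirantization): /t/ is a stop between vowels /u/ and /i/, so it spirantizes to the fricative [s]. /b/ is a stop between vowels /i/ and /a/, so it spirantizes to the fricative [v]. /mamuegobbautibao/ → mamuegobbausivao.
Rule 4 (final vowel raising): /o/ is a mid vowel in word-final position, so it raises to [u]. /mamuegobbausivao/ → mamuegobbausivau.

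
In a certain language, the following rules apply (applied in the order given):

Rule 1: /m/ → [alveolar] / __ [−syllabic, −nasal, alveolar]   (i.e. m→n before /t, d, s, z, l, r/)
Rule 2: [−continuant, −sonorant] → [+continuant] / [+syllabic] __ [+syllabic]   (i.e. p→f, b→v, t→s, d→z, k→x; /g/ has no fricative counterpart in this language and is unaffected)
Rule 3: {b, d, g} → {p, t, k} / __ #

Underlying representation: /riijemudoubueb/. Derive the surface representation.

Rule 1 (nasal place assimilation): no segment meets the environment; /riijemudoubueb/ is unchanged.
Rule 2 (intervocalic spirantization): /d/ is a stop between vowels /u/ and /o/, so it spirantizes to the fricative [z]. /b/ is a stop between vowels /u/ and /u/, so it spirantizes to the fricative [v]. /riijemudoubueb/ → riijemuzouvueb.
Rule 3 (final devoicing): /b/ is a voiced stop in word-final position, so it devoices to [p]. /riijemuzouvueb/ → riijemuzouvuep.

riijemuzouvuep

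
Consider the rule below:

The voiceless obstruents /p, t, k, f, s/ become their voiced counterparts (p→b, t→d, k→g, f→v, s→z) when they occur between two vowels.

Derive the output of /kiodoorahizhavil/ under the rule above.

No segment of /kiodoorahizhavil/ meets the structural description of the rule, so the form surfaces unchanged.

kiodoorahizhavil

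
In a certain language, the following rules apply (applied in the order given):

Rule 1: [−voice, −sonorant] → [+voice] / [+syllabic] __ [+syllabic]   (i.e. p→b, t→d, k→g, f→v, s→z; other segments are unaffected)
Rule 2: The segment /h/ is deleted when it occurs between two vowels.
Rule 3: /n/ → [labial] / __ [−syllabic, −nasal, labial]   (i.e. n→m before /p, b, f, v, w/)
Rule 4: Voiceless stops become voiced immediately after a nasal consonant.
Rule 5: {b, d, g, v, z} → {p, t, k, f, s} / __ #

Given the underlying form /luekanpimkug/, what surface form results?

Rule 1 (intervocalic voicing): /k/ is a voiceless obstruent between vowels /e/ and /a/, so it voices to [g]. /luekanpimkug/ → lueganpimkug.
Rule 2 (intervocalic h-deletion): no segment meets the environment; /lueganpimkug/ is unchanged.
Rule 3 (nasal place assimilation): /n/ precedes the labial consonant /p/, so it assimilates in place to [m]. /lueganpimkug/ → luegampimkug.
Rule 4 (post-nasal voicing): /p/ is a voiceless stop immediately after the nasal /m/, so it voices to [b]. /k/ is a voiceless stop immediately after the nasal /m/, so it voices to [g]. /luegampimkug/ → luegambimgug.
Rule 5 (final devoicing): /g/ is a voiced obstruent in word-final position, so it devoices to [k]. /luegambimgug/ → luegambimguk.

luegambimguk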